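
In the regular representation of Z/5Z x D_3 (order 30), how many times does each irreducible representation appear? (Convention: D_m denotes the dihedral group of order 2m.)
Each irreducible V_i of dimension d_i appears with multiplicity d_i, i.e. rho_reg = (direct sum over all irreducibles V_i) d_i V_i. The irreducible dimensions for Z/5Z x D_3 are 1, 1, 1, 1, 1, 1, 1, 1, 1, 1, 2, 2, 2, 2, 2: 10 irreducibles of dimension 1, each with multiplicity 1; 5 irreducibles of dimension 2, each with multiplicity 2. Total dimension 10*1*1 + 5*2*2 = 30 = |G|.

Why: General theorem: in the regular representation of a finite group G, each irreducible appears with multiplicity equal to its dimension. Check: dim(rho_reg) = sum d_i^2 = 1 + 1 + 1 + 1 + 1 + 1 + 1 + 1 + 1 + 1 + 4 + 4 + 4 + 4 + 4 = 30 = |G|.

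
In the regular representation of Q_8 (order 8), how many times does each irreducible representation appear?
Each irreducible V_i of dimension d_i appears with multiplicity d_i, i.e. rho_reg = (direct sum over all irreducibles V_i) d_i V_i. The irreducible dimensions for Q_8 are 1, 1, 1, 1, 2: 4 irreducibles of dimension 1, each with multiplicity 1; 1 irreducible of dimension 2, with multiplicity 2. Total dimension 4*1*1 + 1*2*2 = 8 = |G|.

Argument: General theorem: in the regular representation of a finite group G, each irreducible appears with multiplicity equal to its dimension. Check: dim(rho_reg) = sum d_i^2 = 1 + 1 + 1 + 1 + 4 = 8 = |G|.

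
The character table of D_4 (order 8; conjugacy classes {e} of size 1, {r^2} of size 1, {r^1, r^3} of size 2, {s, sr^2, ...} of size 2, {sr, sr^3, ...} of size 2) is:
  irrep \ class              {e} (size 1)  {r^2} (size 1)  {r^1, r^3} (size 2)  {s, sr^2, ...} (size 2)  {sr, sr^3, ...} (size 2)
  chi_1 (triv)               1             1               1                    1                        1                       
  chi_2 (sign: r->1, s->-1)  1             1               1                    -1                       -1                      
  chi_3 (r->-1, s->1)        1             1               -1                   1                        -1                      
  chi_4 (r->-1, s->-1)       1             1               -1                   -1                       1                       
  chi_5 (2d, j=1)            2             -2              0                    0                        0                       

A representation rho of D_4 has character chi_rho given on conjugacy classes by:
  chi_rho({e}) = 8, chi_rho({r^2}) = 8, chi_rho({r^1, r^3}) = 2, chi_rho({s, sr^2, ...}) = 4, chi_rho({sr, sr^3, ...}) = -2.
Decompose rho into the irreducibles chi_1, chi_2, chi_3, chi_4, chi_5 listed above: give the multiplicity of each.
Multiplicities: chi_1: 3, chi_2: 2, chi_3: 3, chi_4: 0, chi_5: 0.

Working: Use <chi_rho, chi> = (1/|G|) sum_C |C| * chi_rho(C) * conj(chi(C)) with |G| = 8 for each irreducible chi in the table:
  <chi_rho, chi_1> = (1/8)[1*(8)*conj(1) + 1*(8)*conj(1) + 2*(2)*conj(1) + 2*(4)*conj(1) + 2*(-2)*conj(1)]
      = (1/8)[(8) + (8) + (4) + (8) + (-4)] = 24/8 = 3
  <chi_rho, chi_2> = (1/8)[1*(8)*conj(1) + 1*(8)*conj(1) + 2*(2)*conj(1) + 2*(4)*conj(-1) + 2*(-2)*conj(-1)]
      = (1/8)[(8) + (8) + (4) + (-8) + (4)] = 16/8 = 2
  <chi_rho, chi_3> = (1/8)[1*(8)*conj(1) + 1*(8)*conj(1) + 2*(2)*conj(-1) + 2*(4)*conj(1) + 2*(-2)*conj(-1)]
      = (1/8)[(8) + (8) + (-4) + (8) + (4)] = 24/8 = 3
  <chi_rho, chi_4> = (1/8)[1*(8)*conj(1) + 1*(8)*conj(1) + 2*(2)*conj(-1) + 2*(4)*conj(-1) + 2*(-2)*conj(1)]
      = (1/8)[(8) + (8) + (-4) + (-8) + (-4)] = 0/8 = 0
  <chi_rho, chi_5> = (1/8)[1*(8)*conj(2) + 1*(8)*conj(-2) + 2*(2)*conj(0) + 2*(4)*conj(0) + 2*(-2)*conj(0)]
      = (1/8)[(16) + (-16) + (0) + (0) + (0)] = 0/8 = 0
Dimension check: dim(rho) = sum (mult * dim) = 3*1 + 2*1 + 3*1 + 0*1 + 0*2 = 8 = chi_rho(e) = 8.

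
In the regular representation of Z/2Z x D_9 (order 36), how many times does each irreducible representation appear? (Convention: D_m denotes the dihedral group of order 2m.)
Each irreducible V_i of dimension d_i appears with multiplicity d_i, i.e. rho_reg = (direct sum over all irreducibles V_i) d_i V_i. The irreducible dimensions for Z/2Z x D_9 are 1, 1, 1, 1, 2, 2, 2, 2, 2, 2, 2, 2: 4 irreducibles of dimension 1, each with multiplicity 1; 8 irreducibles of dimension 2, each with multiplicity 2. Total dimension 4*1*1 + 8*2*2 = 36 = |G|.

Working: General theorem: in the regular representation of a finite group G, each irreducible appears with multiplicity equal to its dimension. Check: dim(rho_reg) = sum d_i^2 = 1 + 1 + 1 + 1 + 4 + 4 + 4 + 4 + 4 + 4 + 4 + 4 = 36 = |G|.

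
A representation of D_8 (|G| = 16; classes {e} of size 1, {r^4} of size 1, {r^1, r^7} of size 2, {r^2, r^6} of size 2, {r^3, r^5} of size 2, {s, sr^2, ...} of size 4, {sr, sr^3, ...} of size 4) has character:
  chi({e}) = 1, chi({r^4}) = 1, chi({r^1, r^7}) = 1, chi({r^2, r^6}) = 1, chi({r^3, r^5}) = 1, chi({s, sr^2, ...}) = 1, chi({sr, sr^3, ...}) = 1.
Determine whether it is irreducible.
Irreducible: <chi, chi> = 1.

Derivation: <chi, chi> = (1/|G|) sum_C |C| * |chi(C)|^2 = (1/16)[1*|1|^2 + 1*|1|^2 + 2*|1|^2 + 2*|1|^2 + 2*|1|^2 + 4*|1|^2 + 4*|1|^2]
  = (1/16)[(1) + (1) + (2) + (2) + (2) + (4) + (4)] = 16/16 = 1.
A character is irreducible iff <chi, chi> = 1, so this representation is irreducible.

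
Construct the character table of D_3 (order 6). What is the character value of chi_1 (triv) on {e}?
Conjugacy classes: {e} of size 1, {r^1, r^2} of size 2, {s, sr, ..., sr^2} of size 3.
Character table:
  irrep \ class              {e} (size 1)  {r^1, r^2} (size 2)  {s, sr, ..., sr^2} (size 3)
  chi_1 (triv)               1             1                    1                          
  chi_2 (sign: r->1, s->-1)  1             1                    -1                         
  chi_3 (2d, j=1)            2             -1                   0                          

Spot check: chi_1 (triv) on {e} = 1.

Argument: D_3 has order 2*3 = 6 with 3 conjugacy classes, hence 3 irreducibles. Sum of squared dims 1 + 1 + 4 = 6 = |G|. Linear characters come from the abelianisation; the 2-dimensional irreps have character r^k -> 2*cos(2*pi*j*k/3), reflections -> 0.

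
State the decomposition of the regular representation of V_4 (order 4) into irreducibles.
Each irreducible V_i of dimension d_i appears with multiplicity d_i, i.e. rho_reg = (direct sum over all irreducibles V_i) d_i V_i. The irreducible dimensions for V_4 are 1, 1, 1, 1: 4 irreducibles of dimension 1, each with multiplicity 1. Total dimension 4*1*1 = 4 = |G|.

Derivation: General theorem: in the regular representation of a finite group G, each irreducible appears with multiplicity equal to its dimension. Check: dim(rho_reg) = sum d_i^2 = 1 + 1 + 1 + 1 = 4 = |G|.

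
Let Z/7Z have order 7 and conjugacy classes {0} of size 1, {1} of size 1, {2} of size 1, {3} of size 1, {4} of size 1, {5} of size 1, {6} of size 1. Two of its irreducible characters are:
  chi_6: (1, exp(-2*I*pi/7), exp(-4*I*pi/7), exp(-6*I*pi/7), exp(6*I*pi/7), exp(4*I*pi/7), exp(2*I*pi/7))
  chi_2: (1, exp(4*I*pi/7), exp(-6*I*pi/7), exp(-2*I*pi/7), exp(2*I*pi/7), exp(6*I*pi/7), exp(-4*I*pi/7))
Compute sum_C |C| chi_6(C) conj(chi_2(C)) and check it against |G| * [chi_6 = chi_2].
Sum = 0; so <chi_6, chi_2> = 0 (distinct irreducibles are orthogonal).

Justification: Compute term by term over conjugacy classes (|C| * chi_6(C) * conj(chi_2(C))):
  1*(1)*conj(1) + 1*(exp(-2*I*pi/7))*conj(exp(4*I*pi/7)) + 1*(exp(-4*I*pi/7))*conj(exp(-6*I*pi/7)) + 1*(exp(-6*I*pi/7))*conj(exp(-2*I*pi/7)) + 1*(exp(6*I*pi/7))*conj(exp(2*I*pi/7)) + 1*(exp(4*I*pi/7))*conj(exp(6*I*pi/7)) + 1*(exp(2*I*pi/7))*conj(exp(-4*I*pi/7))
  = (1) + (exp(-6*I*pi/7)) + (exp(2*I*pi/7)) + (exp(-4*I*pi/7)) + (exp(4*I*pi/7)) + (exp(-2*I*pi/7)) + (exp(6*I*pi/7))
  = 0.
(Exp terms are combined using exp(i*s)*conj(exp(i*t)) = exp(i*(s-t)), and sums of them are collapsed using the identity that for every m > 1 the m distinct m-th roots of unity sum to 0, e.g. 1 + exp(2*I*pi/3) + exp(-2*I*pi/3) = 0.)
Dividing by |G| = 7 gives 0/7 = 0, matching the row-orthogonality relation <chi_6, chi_2> = [chi_6 = chi_2].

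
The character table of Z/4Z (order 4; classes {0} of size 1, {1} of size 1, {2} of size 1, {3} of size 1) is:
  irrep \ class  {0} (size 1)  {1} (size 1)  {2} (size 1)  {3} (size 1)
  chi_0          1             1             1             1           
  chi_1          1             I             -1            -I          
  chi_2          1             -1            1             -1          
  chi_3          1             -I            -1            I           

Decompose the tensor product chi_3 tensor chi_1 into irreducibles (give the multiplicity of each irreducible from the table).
chi_3 tensor chi_1 = chi_0 (all other irreducibles have multiplicity 0).

Why: The character of a tensor product is the pointwise product (chi_3 * chi_1)(C) = chi_3(C) * chi_1(C):
  {0}: (1)*(1), {1}: (-I)*(I), {2}: (-1)*(-1), {3}: (I)*(-I)
so (chi_3 * chi_1) takes values
  {0} -> 1, {1} -> 1, {2} -> 1, {3} -> 1.
Now take the inner product of this character with each irreducible chi from the table, <chi_3*chi_1, chi> = (1/4) sum_C |C| (chi_3*chi_1)(C) conj(chi(C)):
  <chi_3*chi_1, chi_0> = (1/4)[1*(1)*conj(1) + 1*(1)*conj(1) + 1*(1)*conj(1) + 1*(1)*conj(1)]
      = (1/4)[(1) + (1) + (1) + (1)] = 4/4 = 1
  <chi_3*chi_1, chi_1> = (1/4)[1*(1)*conj(1) + 1*(1)*conj(I) + 1*(1)*conj(-1) + 1*(1)*conj(-I)]
      = (1/4)[(1) + (-I) + (-1) + (I)] = 0/4 = 0
  <chi_3*chi_1, chi_2> = (1/4)[1*(1)*conj(1) + 1*(1)*conj(-1) + 1*(1)*conj(1) + 1*(1)*conj(-1)]
      = (1/4)[(1) + (-1) + (1) + (-1)] = 0/4 = 0
  <chi_3*chi_1, chi_3> = (1/4)[1*(1)*conj(1) + 1*(1)*conj(-I) + 1*(1)*conj(-1) + 1*(1)*conj(I)]
      = (1/4)[(1) + (I) + (-1) + (-I)] = 0/4 = 0
(Exp terms are combined using exp(i*s)*conj(exp(i*t)) = exp(i*(s-t)), and sums of them are collapsed using the identity that for every m > 1 the m distinct m-th roots of unity sum to 0, e.g. 1 + exp(2*I*pi/3) + exp(-2*I*pi/3) = 0.)
Hence the multiplicities are chi_0: 1. Dimension check: dim(chi_3)*dim(chi_1) = 1*1 = 1 and sum (mult * dim) = 1*1 = 1.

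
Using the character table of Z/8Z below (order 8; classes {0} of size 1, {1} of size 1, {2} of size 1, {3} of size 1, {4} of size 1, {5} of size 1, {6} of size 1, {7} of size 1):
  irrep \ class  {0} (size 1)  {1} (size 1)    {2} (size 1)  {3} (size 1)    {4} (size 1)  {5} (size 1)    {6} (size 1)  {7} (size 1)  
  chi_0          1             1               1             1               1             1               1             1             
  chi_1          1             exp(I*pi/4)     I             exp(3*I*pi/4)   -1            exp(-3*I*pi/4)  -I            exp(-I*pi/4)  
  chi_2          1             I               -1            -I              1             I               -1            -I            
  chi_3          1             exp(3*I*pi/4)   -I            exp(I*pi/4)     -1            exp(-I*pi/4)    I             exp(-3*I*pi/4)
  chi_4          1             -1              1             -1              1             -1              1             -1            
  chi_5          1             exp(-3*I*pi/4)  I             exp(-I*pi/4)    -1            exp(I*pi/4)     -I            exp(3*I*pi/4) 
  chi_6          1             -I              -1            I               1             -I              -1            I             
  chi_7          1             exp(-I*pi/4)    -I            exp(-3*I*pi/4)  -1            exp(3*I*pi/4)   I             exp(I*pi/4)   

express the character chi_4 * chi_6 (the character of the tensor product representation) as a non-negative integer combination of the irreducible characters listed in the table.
chi_4 tensor chi_6 = chi_2 (all other irreducibles have multiplicity 0).

Why: The character of a tensor product is the pointwise product (chi_4 * chi_6)(C) = chi_4(C) * chi_6(C):
  {0}: (1)*(1), {1}: (-1)*(-I), {2}: (1)*(-1), {3}: (-1)*(I), {4}: (1)*(1), {5}: (-1)*(-I), {6}: (1)*(-1), {7}: (-1)*(I)
so (chi_4 * chi_6) takes values
  {0} -> 1, {1} -> I, {2} -> -1, {3} -> -I, {4} -> 1, {5} -> I, {6} -> -1, {7} -> -I.
Now take the inner product of this character with each irreducible chi from the table, <chi_4*chi_6, chi> = (1/8) sum_C |C| (chi_4*chi_6)(C) conj(chi(C)):
  <chi_4*chi_6, chi_0> = (1/8)[1*(1)*conj(1) + 1*(I)*conj(1) + 1*(-1)*conj(1) + 1*(-I)*conj(1) + 1*(1)*conj(1) + 1*(I)*conj(1) + 1*(-1)*conj(1) + 1*(-I)*conj(1)]
      = (1/8)[(1) + (I) + (-1) + (-I) + (1) + (I) + (-1) + (-I)] = 0/8 = 0
  <chi_4*chi_6, chi_1> = (1/8)[1*(1)*conj(1) + 1*(I)*conj(exp(I*pi/4)) + 1*(-1)*conj(I) + 1*(-I)*conj(exp(3*I*pi/4)) + 1*(1)*conj(-1) + 1*(I)*conj(exp(-3*I*pi/4)) + 1*(-1)*conj(-I) + 1*(-I)*conj(exp(-I*pi/4))]
      = (1/8)[(1) + (exp(I*pi/4)) + (I) + (-exp(-I*pi/4)) + (-1) + (exp(-3*I*pi/4)) + (-I) + (-exp(3*I*pi/4))] = 0/8 = 0
  <chi_4*chi_6, chi_2> = (1/8)[1*(1)*conj(1) + 1*(I)*conj(I) + 1*(-1)*conj(-1) + 1*(-I)*conj(-I) + 1*(1)*conj(1) + 1*(I)*conj(I) + 1*(-1)*conj(-1) + 1*(-I)*conj(-I)]
      = (1/8)[(1) + (1) + (1) + (1) + (1) + (1) + (1) + (1)] = 8/8 = 1
  <chi_4*chi_6, chi_3> = (1/8)[1*(1)*conj(1) + 1*(I)*conj(exp(3*I*pi/4)) + 1*(-1)*conj(-I) + 1*(-I)*conj(exp(I*pi/4)) + 1*(1)*conj(-1) + 1*(I)*conj(exp(-I*pi/4)) + 1*(-1)*conj(I) + 1*(-I)*conj(exp(-3*I*pi/4))]
      = (1/8)[(1) + (exp(-I*pi/4)) + (-I) + (-exp(I*pi/4)) + (-1) + (exp(3*I*pi/4)) + (I) + (-exp(-3*I*pi/4))] = 0/8 = 0
  <chi_4*chi_6, chi_4> = (1/8)[1*(1)*conj(1) + 1*(I)*conj(-1) + 1*(-1)*conj(1) + 1*(-I)*conj(-1) + 1*(1)*conj(1) + 1*(I)*conj(-1) + 1*(-1)*conj(1) + 1*(-I)*conj(-1)]
      = (1/8)[(1) + (-I) + (-1) + (I) + (1) + (-I) + (-1) + (I)] = 0/8 = 0
  <chi_4*chi_6, chi_5> = (1/8)[1*(1)*conj(1) + 1*(I)*conj(exp(-3*I*pi/4)) + 1*(-1)*conj(I) + 1*(-I)*conj(exp(-I*pi/4)) + 1*(1)*conj(-1) + 1*(I)*conj(exp(I*pi/4)) + 1*(-1)*conj(-I) + 1*(-I)*conj(exp(3*I*pi/4))]
      = (1/8)[(1) + (exp(-3*I*pi/4)) + (I) + (-exp(3*I*pi/4)) + (-1) + (exp(I*pi/4)) + (-I) + (-exp(-I*pi/4))] = 0/8 = 0
  <chi_4*chi_6, chi_6> = (1/8)[1*(1)*conj(1) + 1*(I)*conj(-I) + 1*(-1)*conj(-1) + 1*(-I)*conj(I) + 1*(1)*conj(1) + 1*(I)*conj(-I) + 1*(-1)*conj(-1) + 1*(-I)*conj(I)]
      = (1/8)[(1) + (-1) + (1) + (-1) + (1) + (-1) + (1) + (-1)] = 0/8 = 0
  <chi_4*chi_6, chi_7> = (1/8)[1*(1)*conj(1) + 1*(I)*conj(exp(-I*pi/4)) + 1*(-1)*conj(-I) + 1*(-I)*conj(exp(-3*I*pi/4)) + 1*(1)*conj(-1) + 1*(I)*conj(exp(3*I*pi/4)) + 1*(-1)*conj(I) + 1*(-I)*conj(exp(I*pi/4))]
      = (1/8)[(1) + (exp(3*I*pi/4)) + (-I) + (-exp(-3*I*pi/4)) + (-1) + (exp(-I*pi/4)) + (I) + (-exp(I*pi/4))] = 0/8 = 0
(Exp terms are combined using exp(i*s)*conj(exp(i*t)) = exp(i*(s-t)), and sums of them are collapsed using the identity that for every m > 1 the m distinct m-th roots of unity sum to 0, e.g. 1 + exp(2*I*pi/3) + exp(-2*I*pi/3) = 0.)
Hence the multiplicities are chi_2: 1. Dimension check: dim(chi_4)*dim(chi_6) = 1*1 = 1 and sum (mult * dim) = 1*1 = 1.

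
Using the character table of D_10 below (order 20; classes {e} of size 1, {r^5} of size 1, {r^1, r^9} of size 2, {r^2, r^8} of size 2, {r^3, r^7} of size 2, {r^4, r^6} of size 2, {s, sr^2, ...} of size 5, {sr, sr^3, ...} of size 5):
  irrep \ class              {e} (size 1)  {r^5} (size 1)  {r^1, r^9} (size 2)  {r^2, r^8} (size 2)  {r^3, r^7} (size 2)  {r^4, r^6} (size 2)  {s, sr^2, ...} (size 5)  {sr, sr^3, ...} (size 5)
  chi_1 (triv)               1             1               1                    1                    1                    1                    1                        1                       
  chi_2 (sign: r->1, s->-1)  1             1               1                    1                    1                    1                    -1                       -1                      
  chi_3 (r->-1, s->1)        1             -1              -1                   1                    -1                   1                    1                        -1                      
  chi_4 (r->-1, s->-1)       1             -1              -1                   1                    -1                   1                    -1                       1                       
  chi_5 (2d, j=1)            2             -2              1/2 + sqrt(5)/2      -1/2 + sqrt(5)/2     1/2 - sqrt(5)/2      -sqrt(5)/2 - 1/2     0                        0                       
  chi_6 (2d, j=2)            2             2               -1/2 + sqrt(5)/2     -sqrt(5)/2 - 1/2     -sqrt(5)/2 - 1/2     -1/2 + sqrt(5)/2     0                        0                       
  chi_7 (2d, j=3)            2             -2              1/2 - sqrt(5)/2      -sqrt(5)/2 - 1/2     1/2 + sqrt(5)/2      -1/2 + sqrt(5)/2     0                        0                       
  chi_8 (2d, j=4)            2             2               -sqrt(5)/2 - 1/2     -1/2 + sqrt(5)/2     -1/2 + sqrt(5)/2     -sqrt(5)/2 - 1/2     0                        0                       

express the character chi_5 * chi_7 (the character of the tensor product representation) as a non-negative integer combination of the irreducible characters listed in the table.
chi_5 tensor chi_7 = chi_6 + chi_8 (all other irreducibles have multiplicity 0).

Argument: The character of a tensor product is the pointwise product (chi_5 * chi_7)(C) = chi_5(C) * chi_7(C):
  {e}: (2)*(2), {r^5}: (-2)*(-2), {r^1, r^9}: (1/2 + sqrt(5)/2)*(1/2 - sqrt(5)/2), {r^2, r^8}: (-1/2 + sqrt(5)/2)*(-sqrt(5)/2 - 1/2), {r^3, r^7}: (1/2 - sqrt(5)/2)*(1/2 + sqrt(5)/2), {r^4, r^6}: (-sqrt(5)/2 - 1/2)*(-1/2 + sqrt(5)/2), {s, sr^2, ...}: (0)*(0), {sr, sr^3, ...}: (0)*(0)
so (chi_5 * chi_7) takes values
  {e} -> 4, {r^5} -> 4, {r^1, r^9} -> -1, {r^2, r^8} -> -1, {r^3, r^7} -> -1, {r^4, r^6} -> -1, {s, sr^2, ...} -> 0, {sr, sr^3, ...} -> 0.
Now take the inner product of this character with each irreducible chi from the table, <chi_5*chi_7, chi> = (1/20) sum_C |C| (chi_5*chi_7)(C) conj(chi(C)):
  <chi_5*chi_7, chi_1> = (1/20)[1*(4)*conj(1) + 1*(4)*conj(1) + 2*(-1)*conj(1) + 2*(-1)*conj(1) + 2*(-1)*conj(1) + 2*(-1)*conj(1) + 5*(0)*conj(1) + 5*(0)*conj(1)]
      = (1/20)[(4) + (4) + (-2) + (-2) + (-2) + (-2) + (0) + (0)] = 0/20 = 0
  <chi_5*chi_7, chi_2> = (1/20)[1*(4)*conj(1) + 1*(4)*conj(1) + 2*(-1)*conj(1) + 2*(-1)*conj(1) + 2*(-1)*conj(1) + 2*(-1)*conj(1) + 5*(0)*conj(-1) + 5*(0)*conj(-1)]
      = (1/20)[(4) + (4) + (-2) + (-2) + (-2) + (-2) + (0) + (0)] = 0/20 = 0
  <chi_5*chi_7, chi_3> = (1/20)[1*(4)*conj(1) + 1*(4)*conj(-1) + 2*(-1)*conj(-1) + 2*(-1)*conj(1) + 2*(-1)*conj(-1) + 2*(-1)*conj(1) + 5*(0)*conj(1) + 5*(0)*conj(-1)]
      = (1/20)[(4) + (-4) + (2) + (-2) + (2) + (-2) + (0) + (0)] = 0/20 = 0
  <chi_5*chi_7, chi_4> = (1/20)[1*(4)*conj(1) + 1*(4)*conj(-1) + 2*(-1)*conj(-1) + 2*(-1)*conj(1) + 2*(-1)*conj(-1) + 2*(-1)*conj(1) + 5*(0)*conj(-1) + 5*(0)*conj(1)]
      = (1/20)[(4) + (-4) + (2) + (-2) + (2) + (-2) + (0) + (0)] = 0/20 = 0
  <chi_5*chi_7, chi_5> = (1/20)[1*(4)*conj(2) + 1*(4)*conj(-2) + 2*(-1)*conj(1/2 + sqrt(5)/2) + 2*(-1)*conj(-1/2 + sqrt(5)/2) + 2*(-1)*conj(1/2 - sqrt(5)/2) + 2*(-1)*conj(-sqrt(5)/2 - 1/2) + 5*(0)*conj(0) + 5*(0)*conj(0)]
      = (1/20)[(8) + (-8) + (-sqrt(5) - 1) + (1 - sqrt(5)) + (-1 + sqrt(5)) + (1 + sqrt(5)) + (0) + (0)] = 0/20 = 0
  <chi_5*chi_7, chi_6> = (1/20)[1*(4)*conj(2) + 1*(4)*conj(2) + 2*(-1)*conj(-1/2 + sqrt(5)/2) + 2*(-1)*conj(-sqrt(5)/2 - 1/2) + 2*(-1)*conj(-sqrt(5)/2 - 1/2) + 2*(-1)*conj(-1/2 + sqrt(5)/2) + 5*(0)*conj(0) + 5*(0)*conj(0)]
      = (1/20)[(8) + (8) + (1 - sqrt(5)) + (1 + sqrt(5)) + (1 + sqrt(5)) + (1 - sqrt(5)) + (0) + (0)] = 20/20 = 1
  <chi_5*chi_7, chi_7> = (1/20)[1*(4)*conj(2) + 1*(4)*conj(-2) + 2*(-1)*conj(1/2 - sqrt(5)/2) + 2*(-1)*conj(-sqrt(5)/2 - 1/2) + 2*(-1)*conj(1/2 + sqrt(5)/2) + 2*(-1)*conj(-1/2 + sqrt(5)/2) + 5*(0)*conj(0) + 5*(0)*conj(0)]
      = (1/20)[(8) + (-8) + (-1 + sqrt(5)) + (1 + sqrt(5)) + (-sqrt(5) - 1) + (1 - sqrt(5)) + (0) + (0)] = 0/20 = 0
  <chi_5*chi_7, chi_8> = (1/20)[1*(4)*conj(2) + 1*(4)*conj(2) + 2*(-1)*conj(-sqrt(5)/2 - 1/2) + 2*(-1)*conj(-1/2 + sqrt(5)/2) + 2*(-1)*conj(-1/2 + sqrt(5)/2) + 2*(-1)*conj(-sqrt(5)/2 - 1/2) + 5*(0)*conj(0) + 5*(0)*conj(0)]
      = (1/20)[(8) + (8) + (1 + sqrt(5)) + (1 - sqrt(5)) + (1 - sqrt(5)) + (1 + sqrt(5)) + (0) + (0)] = 20/20 = 1
Hence the multiplicities are chi_6: 1, chi_8: 1. Dimension check: dim(chi_5)*dim(chi_7) = 2*2 = 4 and sum (mult * dim) = 1*2 + 1*2 = 4.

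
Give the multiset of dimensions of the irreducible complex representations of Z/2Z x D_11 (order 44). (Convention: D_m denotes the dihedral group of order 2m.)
Dimensions: 1, 1, 1, 1, 2, 2, 2, 2, 2, 2, 2, 2, 2, 2

Proof sketch: There are 14 irreducibles (= number of conjugacy classes). Their dimensions d_i satisfy sum d_i^2 = |G| = 44: 1 + 1 + 1 + 1 + 4 + 4 + 4 + 4 + 4 + 4 + 4 + 4 + 4 + 4 = 44. (For the product with Z/2Z: each of the 2 1-dim characters of Z/2Z tensors with each irrep of D_11, giving 2 copies of each D_11-dimension.)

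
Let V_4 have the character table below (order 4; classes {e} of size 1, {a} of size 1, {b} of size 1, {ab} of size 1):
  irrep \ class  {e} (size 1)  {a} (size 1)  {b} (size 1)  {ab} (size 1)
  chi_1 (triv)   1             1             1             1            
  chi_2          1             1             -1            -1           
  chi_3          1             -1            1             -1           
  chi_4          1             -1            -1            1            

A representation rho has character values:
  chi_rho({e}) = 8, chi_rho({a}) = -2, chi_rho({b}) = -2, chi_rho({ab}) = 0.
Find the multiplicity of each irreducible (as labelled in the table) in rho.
Multiplicities: chi_1: 1, chi_2: 2, chi_3: 2, chi_4: 3.

Justification: Use <chi_rho, chi> = (1/|G|) sum_C |C| * chi_rho(C) * conj(chi(C)) with |G| = 4 for each irreducible chi in the table:
  <chi_rho, chi_1> = (1/4)[1*(8)*conj(1) + 1*(-2)*conj(1) + 1*(-2)*conj(1) + 1*(0)*conj(1)]
      = (1/4)[(8) + (-2) + (-2) + (0)] = 4/4 = 1
  <chi_rho, chi_2> = (1/4)[1*(8)*conj(1) + 1*(-2)*conj(1) + 1*(-2)*conj(-1) + 1*(0)*conj(-1)]
      = (1/4)[(8) + (-2) + (2) + (0)] = 8/4 = 2
  <chi_rho, chi_3> = (1/4)[1*(8)*conj(1) + 1*(-2)*conj(-1) + 1*(-2)*conj(1) + 1*(0)*conj(-1)]
      = (1/4)[(8) + (2) + (-2) + (0)] = 8/4 = 2
  <chi_rho, chi_4> = (1/4)[1*(8)*conj(1) + 1*(-2)*conj(-1) + 1*(-2)*conj(-1) + 1*(0)*conj(1)]
      = (1/4)[(8) + (2) + (2) + (0)] = 12/4 = 3
Dimension check: dim(rho) = sum (mult * dim) = 1*1 + 2*1 + 2*1 + 3*1 = 8 = chi_rho(e) = 8.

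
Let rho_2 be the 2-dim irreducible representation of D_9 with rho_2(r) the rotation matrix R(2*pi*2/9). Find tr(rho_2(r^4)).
chi_{rho_2}(r^4) = 2*cos(2*pi*2*4/9) = 2*cos(2*pi/9)

Reasoning: rho_2(r^4) is rotation by angle 2*pi*2*4/9, whose trace is 2*cos(2*pi*2*4/9) = 2*cos(2*pi/9).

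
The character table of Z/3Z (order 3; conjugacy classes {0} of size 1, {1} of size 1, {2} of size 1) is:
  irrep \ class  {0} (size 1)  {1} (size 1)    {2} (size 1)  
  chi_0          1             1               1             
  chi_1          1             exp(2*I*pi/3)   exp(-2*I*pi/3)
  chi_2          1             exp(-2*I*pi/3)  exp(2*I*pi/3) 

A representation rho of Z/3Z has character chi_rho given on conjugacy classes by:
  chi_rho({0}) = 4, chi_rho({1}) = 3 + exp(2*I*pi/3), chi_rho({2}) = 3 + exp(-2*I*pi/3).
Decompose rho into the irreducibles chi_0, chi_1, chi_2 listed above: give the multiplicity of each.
Multiplicities: chi_0: 3, chi_1: 1, chi_2: 0.

Justification: Use <chi_rho, chi> = (1/|G|) sum_C |C| * chi_rho(C) * conj(chi(C)) with |G| = 3 for each irreducible chi in the table:
  <chi_rho, chi_0> = (1/3)[1*(4)*conj(1) + 1*(3 + exp(2*I*pi/3))*conj(1) + 1*(3 + exp(-2*I*pi/3))*conj(1)]
      = (1/3)[(4) + (3 + exp(2*I*pi/3)) + (3 + exp(-2*I*pi/3))] = 9/3 = 3
  <chi_rho, chi_1> = (1/3)[1*(4)*conj(1) + 1*(3 + exp(2*I*pi/3))*conj(exp(2*I*pi/3)) + 1*(3 + exp(-2*I*pi/3))*conj(exp(-2*I*pi/3))]
      = (1/3)[(4) + (1 + 3*exp(-2*I*pi/3)) + (1 + 3*exp(2*I*pi/3))] = 3/3 = 1
  <chi_rho, chi_2> = (1/3)[1*(4)*conj(1) + 1*(3 + exp(2*I*pi/3))*conj(exp(-2*I*pi/3)) + 1*(3 + exp(-2*I*pi/3))*conj(exp(2*I*pi/3))]
      = (1/3)[(4) + (exp(-2*I*pi/3) + 3*exp(2*I*pi/3)) + (3*exp(-2*I*pi/3) + exp(2*I*pi/3))] = 0/3 = 0
(Exp terms are combined using exp(i*s)*conj(exp(i*t)) = exp(i*(s-t)), and sums of them are collapsed using the identity that for every m > 1 the m distinct m-th roots of unity sum to 0, e.g. 1 + exp(2*I*pi/3) + exp(-2*I*pi/3) = 0.)
Dimension check: dim(rho) = sum (mult * dim) = 3*1 + 1*1 + 0*1 = 4 = chi_rho(e) = 4.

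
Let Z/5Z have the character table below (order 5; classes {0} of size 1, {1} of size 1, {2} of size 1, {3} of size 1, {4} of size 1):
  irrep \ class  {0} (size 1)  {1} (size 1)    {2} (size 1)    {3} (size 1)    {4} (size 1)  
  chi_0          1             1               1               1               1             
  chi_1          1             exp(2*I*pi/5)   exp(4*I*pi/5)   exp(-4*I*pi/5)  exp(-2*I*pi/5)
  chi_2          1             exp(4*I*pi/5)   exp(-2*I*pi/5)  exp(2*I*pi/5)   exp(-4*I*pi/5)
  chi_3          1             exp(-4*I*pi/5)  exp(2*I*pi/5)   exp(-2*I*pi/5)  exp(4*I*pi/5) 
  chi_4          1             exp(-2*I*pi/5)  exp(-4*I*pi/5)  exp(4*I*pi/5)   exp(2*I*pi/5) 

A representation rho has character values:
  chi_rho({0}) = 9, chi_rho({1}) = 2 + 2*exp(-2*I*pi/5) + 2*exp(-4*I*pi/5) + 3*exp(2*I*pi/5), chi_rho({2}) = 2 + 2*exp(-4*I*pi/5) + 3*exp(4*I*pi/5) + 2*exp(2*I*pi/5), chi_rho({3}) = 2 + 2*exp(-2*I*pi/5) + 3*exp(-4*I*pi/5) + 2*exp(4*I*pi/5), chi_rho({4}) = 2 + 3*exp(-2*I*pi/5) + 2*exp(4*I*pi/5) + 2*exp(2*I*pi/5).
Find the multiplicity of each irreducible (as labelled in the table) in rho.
Multiplicities: chi_0: 2, chi_1: 3, chi_2: 0, chi_3: 2, chi_4: 2.

Solution. Use <chi_rho, chi> = (1/|G|) sum_C |C| * chi_rho(C) * conj(chi(C)) with |G| = 5 for each irreducible chi in the table:
  <chi_rho, chi_0> = (1/5)[1*(9)*conj(1) + 1*(2 + 2*exp(-2*I*pi/5) + 2*exp(-4*I*pi/5) + 3*exp(2*I*pi/5))*conj(1) + 1*(2 + 2*exp(-4*I*pi/5) + 3*exp(4*I*pi/5) + 2*exp(2*I*pi/5))*conj(1) + 1*(2 + 2*exp(-2*I*pi/5) + 3*exp(-4*I*pi/5) + 2*exp(4*I*pi/5))*conj(1) + 1*(2 + 3*exp(-2*I*pi/5) + 2*exp(4*I*pi/5) + 2*exp(2*I*pi/5))*conj(1)]
      = (1/5)[(9) + (2 + 2*exp(-2*I*pi/5) + 2*exp(-4*I*pi/5) + 3*exp(2*I*pi/5)) + (2 + 2*exp(-4*I*pi/5) + 3*exp(4*I*pi/5) + 2*exp(2*I*pi/5)) + (2 + 2*exp(-2*I*pi/5) + 3*exp(-4*I*pi/5) + 2*exp(4*I*pi/5)) + (2 + 3*exp(-2*I*pi/5) + 2*exp(4*I*pi/5) + 2*exp(2*I*pi/5))] = 10/5 = 2
  <chi_rho, chi_1> = (1/5)[1*(9)*conj(1) + 1*(2 + 2*exp(-2*I*pi/5) + 2*exp(-4*I*pi/5) + 3*exp(2*I*pi/5))*conj(exp(2*I*pi/5)) + 1*(2 + 2*exp(-4*I*pi/5) + 3*exp(4*I*pi/5) + 2*exp(2*I*pi/5))*conj(exp(4*I*pi/5)) + 1*(2 + 2*exp(-2*I*pi/5) + 3*exp(-4*I*pi/5) + 2*exp(4*I*pi/5))*conj(exp(-4*I*pi/5)) + 1*(2 + 3*exp(-2*I*pi/5) + 2*exp(4*I*pi/5) + 2*exp(2*I*pi/5))*conj(exp(-2*I*pi/5))]
      = (1/5)[(9) + (3 + 2*exp(-2*I*pi/5) + 2*exp(-4*I*pi/5) + 2*exp(4*I*pi/5)) + (3 + 2*exp(-2*I*pi/5) + 2*exp(-4*I*pi/5) + 2*exp(2*I*pi/5)) + (3 + 2*exp(-2*I*pi/5) + 2*exp(4*I*pi/5) + 2*exp(2*I*pi/5)) + (3 + 2*exp(-4*I*pi/5) + 2*exp(4*I*pi/5) + 2*exp(2*I*pi/5))] = 15/5 = 3
  <chi_rho, chi_2> = (1/5)[1*(9)*conj(1) + 1*(2 + 2*exp(-2*I*pi/5) + 2*exp(-4*I*pi/5) + 3*exp(2*I*pi/5))*conj(exp(4*I*pi/5)) + 1*(2 + 2*exp(-4*I*pi/5) + 3*exp(4*I*pi/5) + 2*exp(2*I*pi/5))*conj(exp(-2*I*pi/5)) + 1*(2 + 2*exp(-2*I*pi/5) + 3*exp(-4*I*pi/5) + 2*exp(4*I*pi/5))*conj(exp(2*I*pi/5)) + 1*(2 + 3*exp(-2*I*pi/5) + 2*exp(4*I*pi/5) + 2*exp(2*I*pi/5))*conj(exp(-4*I*pi/5))]
      = (1/5)[(9) + (3*exp(-2*I*pi/5) + 2*exp(-4*I*pi/5) + 2*exp(4*I*pi/5) + 2*exp(2*I*pi/5)) + (2*exp(-2*I*pi/5) + 3*exp(-4*I*pi/5) + 2*exp(4*I*pi/5) + 2*exp(2*I*pi/5)) + (2*exp(-2*I*pi/5) + 2*exp(-4*I*pi/5) + 3*exp(4*I*pi/5) + 2*exp(2*I*pi/5)) + (2*exp(-2*I*pi/5) + 2*exp(-4*I*pi/5) + 2*exp(4*I*pi/5) + 3*exp(2*I*pi/5))] = 0/5 = 0
  <chi_rho, chi_3> = (1/5)[1*(9)*conj(1) + 1*(2 + 2*exp(-2*I*pi/5) + 2*exp(-4*I*pi/5) + 3*exp(2*I*pi/5))*conj(exp(-4*I*pi/5)) + 1*(2 + 2*exp(-4*I*pi/5) + 3*exp(4*I*pi/5) + 2*exp(2*I*pi/5))*conj(exp(2*I*pi/5)) + 1*(2 + 2*exp(-2*I*pi/5) + 3*exp(-4*I*pi/5) + 2*exp(4*I*pi/5))*conj(exp(-2*I*pi/5)) + 1*(2 + 3*exp(-2*I*pi/5) + 2*exp(4*I*pi/5) + 2*exp(2*I*pi/5))*conj(exp(4*I*pi/5))]
      = (1/5)[(9) + (2 + 3*exp(-4*I*pi/5) + 2*exp(4*I*pi/5) + 2*exp(2*I*pi/5)) + (2 + 2*exp(-2*I*pi/5) + 2*exp(4*I*pi/5) + 3*exp(2*I*pi/5)) + (2 + 3*exp(-2*I*pi/5) + 2*exp(-4*I*pi/5) + 2*exp(2*I*pi/5)) + (2 + 2*exp(-2*I*pi/5) + 2*exp(-4*I*pi/5) + 3*exp(4*I*pi/5))] = 10/5 = 2
  <chi_rho, chi_4> = (1/5)[1*(9)*conj(1) + 1*(2 + 2*exp(-2*I*pi/5) + 2*exp(-4*I*pi/5) + 3*exp(2*I*pi/5))*conj(exp(-2*I*pi/5)) + 1*(2 + 2*exp(-4*I*pi/5) + 3*exp(4*I*pi/5) + 2*exp(2*I*pi/5))*conj(exp(-4*I*pi/5)) + 1*(2 + 2*exp(-2*I*pi/5) + 3*exp(-4*I*pi/5) + 2*exp(4*I*pi/5))*conj(exp(4*I*pi/5)) + 1*(2 + 3*exp(-2*I*pi/5) + 2*exp(4*I*pi/5) + 2*exp(2*I*pi/5))*conj(exp(2*I*pi/5))]
      = (1/5)[(9) + (2 + 2*exp(-2*I*pi/5) + 3*exp(4*I*pi/5) + 2*exp(2*I*pi/5)) + (2 + 3*exp(-2*I*pi/5) + 2*exp(-4*I*pi/5) + 2*exp(4*I*pi/5)) + (2 + 2*exp(-4*I*pi/5) + 2*exp(4*I*pi/5) + 3*exp(2*I*pi/5)) + (2 + 2*exp(-2*I*pi/5) + 3*exp(-4*I*pi/5) + 2*exp(2*I*pi/5))] = 10/5 = 2
(Exp terms are combined using exp(i*s)*conj(exp(i*t)) = exp(i*(s-t)), and sums of them are collapsed using the identity that for every m > 1 the m distinct m-th roots of unity sum to 0, e.g. 1 + exp(2*I*pi/3) + exp(-2*I*pi/3) = 0.)
Dimension check: dim(rho) = sum (mult * dim) = 2*1 + 3*1 + 0*1 + 2*1 + 2*1 = 9 = chi_rho(e) = 9.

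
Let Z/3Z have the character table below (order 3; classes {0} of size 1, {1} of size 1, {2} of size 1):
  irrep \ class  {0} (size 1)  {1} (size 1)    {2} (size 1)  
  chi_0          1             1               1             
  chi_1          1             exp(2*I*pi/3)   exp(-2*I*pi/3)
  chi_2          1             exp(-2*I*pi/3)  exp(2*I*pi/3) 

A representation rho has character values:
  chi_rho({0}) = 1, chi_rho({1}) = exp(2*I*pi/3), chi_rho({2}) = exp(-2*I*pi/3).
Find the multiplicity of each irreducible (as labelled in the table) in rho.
Multiplicities: chi_0: 0, chi_1: 1, chi_2: 0.

Use <chi_rho, chi> = (1/|G|) sum_C |C| * chi_rho(C) * conj(chi(C)) with |G| = 3 for each irreducible chi in the table:
  <chi_rho, chi_0> = (1/3)[1*(1)*conj(1) + 1*(exp(2*I*pi/3))*conj(1) + 1*(exp(-2*I*pi/3))*conj(1)]
      = (1/3)[(1) + (exp(2*I*pi/3)) + (exp(-2*I*pi/3))] = 0/3 = 0
  <chi_rho, chi_1> = (1/3)[1*(1)*conj(1) + 1*(exp(2*I*pi/3))*conj(exp(2*I*pi/3)) + 1*(exp(-2*I*pi/3))*conj(exp(-2*I*pi/3))]
      = (1/3)[(1) + (1) + (1)] = 3/3 = 1
  <chi_rho, chi_2> = (1/3)[1*(1)*conj(1) + 1*(exp(2*I*pi/3))*conj(exp(-2*I*pi/3)) + 1*(exp(-2*I*pi/3))*conj(exp(2*I*pi/3))]
      = (1/3)[(1) + (exp(-2*I*pi/3)) + (exp(2*I*pi/3))] = 0/3 = 0
(Exp terms are combined using exp(i*s)*conj(exp(i*t)) = exp(i*(s-t)), and sums of them are collapsed using the identity that for every m > 1 the m distinct m-th roots of unity sum to 0, e.g. 1 + exp(2*I*pi/3) + exp(-2*I*pi/3) = 0.)
Dimension check: dim(rho) = sum (mult * dim) = 0*1 + 1*1 + 0*1 = 1 = chi_rho(e) = 1.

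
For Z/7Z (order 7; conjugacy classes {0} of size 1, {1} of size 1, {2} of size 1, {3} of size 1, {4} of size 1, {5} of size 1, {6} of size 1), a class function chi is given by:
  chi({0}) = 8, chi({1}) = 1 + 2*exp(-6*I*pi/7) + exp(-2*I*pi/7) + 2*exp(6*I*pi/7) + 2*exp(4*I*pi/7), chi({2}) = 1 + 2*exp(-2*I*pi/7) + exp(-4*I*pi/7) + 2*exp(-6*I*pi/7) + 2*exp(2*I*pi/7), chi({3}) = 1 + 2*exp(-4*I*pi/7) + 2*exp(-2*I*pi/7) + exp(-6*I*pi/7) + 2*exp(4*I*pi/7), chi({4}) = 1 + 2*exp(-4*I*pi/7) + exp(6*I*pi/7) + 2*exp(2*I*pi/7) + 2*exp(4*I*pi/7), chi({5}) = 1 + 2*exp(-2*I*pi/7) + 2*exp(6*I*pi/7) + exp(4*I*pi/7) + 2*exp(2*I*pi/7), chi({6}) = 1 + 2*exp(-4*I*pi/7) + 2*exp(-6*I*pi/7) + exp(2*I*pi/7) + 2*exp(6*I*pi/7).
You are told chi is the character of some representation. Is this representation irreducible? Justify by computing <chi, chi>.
Not irreducible (reducible): <chi, chi> = 14 > 1.

Working: <chi, chi> = (1/|G|) sum_C |C| * |chi(C)|^2 = (1/7)[1*|8|^2 + 1*|1 + 2*exp(-6*I*pi/7) + exp(-2*I*pi/7) + 2*exp(6*I*pi/7) + 2*exp(4*I*pi/7)|^2 + 1*|1 + 2*exp(-2*I*pi/7) + exp(-4*I*pi/7) + 2*exp(-6*I*pi/7) + 2*exp(2*I*pi/7)|^2 + 1*|1 + 2*exp(-4*I*pi/7) + 2*exp(-2*I*pi/7) + exp(-6*I*pi/7) + 2*exp(4*I*pi/7)|^2 + 1*|1 + 2*exp(-4*I*pi/7) + exp(6*I*pi/7) + 2*exp(2*I*pi/7) + 2*exp(4*I*pi/7)|^2 + 1*|1 + 2*exp(-2*I*pi/7) + 2*exp(6*I*pi/7) + exp(4*I*pi/7) + 2*exp(2*I*pi/7)|^2 + 1*|1 + 2*exp(-4*I*pi/7) + 2*exp(-6*I*pi/7) + exp(2*I*pi/7) + 2*exp(6*I*pi/7)|^2]
  = (1/7)[(64) + (14 + 8*exp(-4*I*pi/7) + 9*exp(-2*I*pi/7) + 8*exp(-6*I*pi/7) + 8*exp(6*I*pi/7) + 9*exp(2*I*pi/7) + 8*exp(4*I*pi/7)) + (14 + 9*exp(-4*I*pi/7) + 8*exp(-2*I*pi/7) + 8*exp(-6*I*pi/7) + 8*exp(6*I*pi/7) + 8*exp(2*I*pi/7) + 9*exp(4*I*pi/7)) + (14 + 8*exp(-4*I*pi/7) + 8*exp(-2*I*pi/7) + 9*exp(-6*I*pi/7) + 9*exp(6*I*pi/7) + 8*exp(2*I*pi/7) + 8*exp(4*I*pi/7)) + (14 + 8*exp(-4*I*pi/7) + 8*exp(-2*I*pi/7) + 9*exp(-6*I*pi/7) + 9*exp(6*I*pi/7) + 8*exp(2*I*pi/7) + 8*exp(4*I*pi/7)) + (14 + 9*exp(-4*I*pi/7) + 8*exp(-2*I*pi/7) + 8*exp(-6*I*pi/7) + 8*exp(6*I*pi/7) + 8*exp(2*I*pi/7) + 9*exp(4*I*pi/7)) + (14 + 8*exp(-4*I*pi/7) + 9*exp(-2*I*pi/7) + 8*exp(-6*I*pi/7) + 8*exp(6*I*pi/7) + 9*exp(2*I*pi/7) + 8*exp(4*I*pi/7))] = 98/7 = 14.
(Exp terms are combined using exp(i*s)*conj(exp(i*t)) = exp(i*(s-t)), and sums of them are collapsed using the identity that for every m > 1 the m distinct m-th roots of unity sum to 0, e.g. 1 + exp(2*I*pi/3) + exp(-2*I*pi/3) = 0.)
A character is irreducible iff <chi, chi> = 1, so this representation is reducible.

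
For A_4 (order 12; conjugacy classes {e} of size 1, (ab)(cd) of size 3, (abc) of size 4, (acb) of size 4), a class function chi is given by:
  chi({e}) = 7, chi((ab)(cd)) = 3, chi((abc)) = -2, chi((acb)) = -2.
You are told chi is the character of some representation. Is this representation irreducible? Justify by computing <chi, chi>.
Not irreducible (reducible): <chi, chi> = 9 > 1.

Details: <chi, chi> = (1/|G|) sum_C |C| * |chi(C)|^2 = (1/12)[1*|7|^2 + 3*|3|^2 + 4*|-2|^2 + 4*|-2|^2]
  = (1/12)[(49) + (27) + (16) + (16)] = 108/12 = 9.
(Exp terms are combined using exp(i*s)*conj(exp(i*t)) = exp(i*(s-t)), and sums of them are collapsed using the identity that for every m > 1 the m distinct m-th roots of unity sum to 0, e.g. 1 + exp(2*I*pi/3) + exp(-2*I*pi/3) = 0.)
A character is irreducible iff <chi, chi> = 1, so this representation is reducible.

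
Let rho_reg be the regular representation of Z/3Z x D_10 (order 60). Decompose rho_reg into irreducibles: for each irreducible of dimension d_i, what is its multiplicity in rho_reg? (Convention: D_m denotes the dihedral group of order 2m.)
Each irreducible V_i of dimension d_i appears with multiplicity d_i, i.e. rho_reg = (direct sum over all irreducibles V_i) d_i V_i. The irreducible dimensions for Z/3Z x D_10 are 1, 1, 1, 1, 1, 1, 1, 1, 1, 1, 1, 1, 2, 2, 2, 2, 2, 2, 2, 2, 2, 2, 2, 2: 12 irreducibles of dimension 1, each with multiplicity 1; 12 irreducibles of dimension 2, each with multiplicity 2. Total dimension 12*1*1 + 12*2*2 = 60 = |G|.

Argument: General theorem: in the regular representation of a finite group G, each irreducible appears with multiplicity equal to its dimension. Check: dim(rho_reg) = sum d_i^2 = 1 + 1 + 1 + 1 + 1 + 1 + 1 + 1 + 1 + 1 + 1 + 1 + 4 + 4 + 4 + 4 + 4 + 4 + 4 + 4 + 4 + 4 + 4 + 4 = 60 = |G|.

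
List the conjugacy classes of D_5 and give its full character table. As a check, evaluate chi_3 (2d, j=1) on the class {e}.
Conjugacy classes: {e} of size 1, {r^1, r^4} of size 2, {r^2, r^3} of size 2, {s, sr, ..., sr^4} of size 5.
Character table:
  irrep \ class              {e} (size 1)  {r^1, r^4} (size 2)  {r^2, r^3} (size 2)  {s, sr, ..., sr^4} (size 5)
  chi_1 (triv)               1             1                    1                    1                          
  chi_2 (sign: r->1, s->-1)  1             1                    1                    -1                         
  chi_3 (2d, j=1)            2             -1/2 + sqrt(5)/2     -sqrt(5)/2 - 1/2     0                          
  chi_4 (2d, j=2)            2             -sqrt(5)/2 - 1/2     -1/2 + sqrt(5)/2     0                          

Spot check: chi_3 (2d, j=1) on {e} = 2.

Solution. D_5 has order 2*5 = 10 with 4 conjugacy classes, hence 4 irreducibles. Sum of squared dims 1 + 1 + 4 + 4 = 10 = |G|. Linear characters come from the abelianisation; the 2-dimensional irreps have character r^k -> 2*cos(2*pi*j*k/5), reflections -> 0.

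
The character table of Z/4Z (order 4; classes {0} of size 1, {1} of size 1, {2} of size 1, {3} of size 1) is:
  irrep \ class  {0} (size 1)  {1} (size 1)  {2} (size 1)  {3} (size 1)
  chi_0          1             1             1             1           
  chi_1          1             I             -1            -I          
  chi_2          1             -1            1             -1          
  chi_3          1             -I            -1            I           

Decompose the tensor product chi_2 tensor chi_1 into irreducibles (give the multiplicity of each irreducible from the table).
chi_2 tensor chi_1 = chi_3 (all other irreducibles have multiplicity 0).

Details: The character of a tensor product is the pointwise product (chi_2 * chi_1)(C) = chi_2(C) * chi_1(C):
  {0}: (1)*(1), {1}: (-1)*(I), {2}: (1)*(-1), {3}: (-1)*(-I)
so (chi_2 * chi_1) takes values
  {0} -> 1, {1} -> -I, {2} -> -1, {3} -> I.
Now take the inner product of this character with each irreducible chi from the table, <chi_2*chi_1, chi> = (1/4) sum_C |C| (chi_2*chi_1)(C) conj(chi(C)):
  <chi_2*chi_1, chi_0> = (1/4)[1*(1)*conj(1) + 1*(-I)*conj(1) + 1*(-1)*conj(1) + 1*(I)*conj(1)]
      = (1/4)[(1) + (-I) + (-1) + (I)] = 0/4 = 0
  <chi_2*chi_1, chi_1> = (1/4)[1*(1)*conj(1) + 1*(-I)*conj(I) + 1*(-1)*conj(-1) + 1*(I)*conj(-I)]
      = (1/4)[(1) + (-1) + (1) + (-1)] = 0/4 = 0
  <chi_2*chi_1, chi_2> = (1/4)[1*(1)*conj(1) + 1*(-I)*conj(-1) + 1*(-1)*conj(1) + 1*(I)*conj(-1)]
      = (1/4)[(1) + (I) + (-1) + (-I)] = 0/4 = 0
  <chi_2*chi_1, chi_3> = (1/4)[1*(1)*conj(1) + 1*(-I)*conj(-I) + 1*(-1)*conj(-1) + 1*(I)*conj(I)]
      = (1/4)[(1) + (1) + (1) + (1)] = 4/4 = 1
(Exp terms are combined using exp(i*s)*conj(exp(i*t)) = exp(i*(s-t)), and sums of them are collapsed using the identity that for every m > 1 the m distinct m-th roots of unity sum to 0, e.g. 1 + exp(2*I*pi/3) + exp(-2*I*pi/3) = 0.)
Hence the multiplicities are chi_3: 1. Dimension check: dim(chi_2)*dim(chi_1) = 1*1 = 1 and sum (mult * dim) = 1*1 = 1.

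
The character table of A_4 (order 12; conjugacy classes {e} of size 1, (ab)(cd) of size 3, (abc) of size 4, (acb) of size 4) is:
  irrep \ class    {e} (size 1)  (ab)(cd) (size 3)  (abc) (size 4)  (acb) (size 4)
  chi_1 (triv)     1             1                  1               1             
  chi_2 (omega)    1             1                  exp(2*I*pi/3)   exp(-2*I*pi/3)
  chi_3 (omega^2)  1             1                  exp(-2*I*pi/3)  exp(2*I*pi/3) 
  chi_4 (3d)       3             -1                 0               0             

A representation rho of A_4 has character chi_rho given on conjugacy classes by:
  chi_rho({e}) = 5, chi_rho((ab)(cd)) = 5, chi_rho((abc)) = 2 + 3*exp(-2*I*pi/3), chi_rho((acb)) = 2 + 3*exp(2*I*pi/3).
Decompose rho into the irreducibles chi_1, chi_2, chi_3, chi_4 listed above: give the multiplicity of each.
Multiplicities: chi_1: 2, chi_2: 0, chi_3: 3, chi_4: 0.

Use <chi_rho, chi> = (1/|G|) sum_C |C| * chi_rho(C) * conj(chi(C)) with |G| = 12 for each irreducible chi in the table:
  <chi_rho, chi_1> = (1/12)[1*(5)*conj(1) + 3*(5)*conj(1) + 4*(2 + 3*exp(-2*I*pi/3))*conj(1) + 4*(2 + 3*exp(2*I*pi/3))*conj(1)]
      = (1/12)[(5) + (15) + (8 + 12*exp(-2*I*pi/3)) + (8 + 12*exp(2*I*pi/3))] = 24/12 = 2
  <chi_rho, chi_2> = (1/12)[1*(5)*conj(1) + 3*(5)*conj(1) + 4*(2 + 3*exp(-2*I*pi/3))*conj(exp(2*I*pi/3)) + 4*(2 + 3*exp(2*I*pi/3))*conj(exp(-2*I*pi/3))]
      = (1/12)[(5) + (15) + (8*exp(-2*I*pi/3) + 12*exp(2*I*pi/3)) + (12*exp(-2*I*pi/3) + 8*exp(2*I*pi/3))] = 0/12 = 0
  <chi_rho, chi_3> = (1/12)[1*(5)*conj(1) + 3*(5)*conj(1) + 4*(2 + 3*exp(-2*I*pi/3))*conj(exp(-2*I*pi/3)) + 4*(2 + 3*exp(2*I*pi/3))*conj(exp(2*I*pi/3))]
      = (1/12)[(5) + (15) + (12 + 8*exp(2*I*pi/3)) + (12 + 8*exp(-2*I*pi/3))] = 36/12 = 3
  <chi_rho, chi_4> = (1/12)[1*(5)*conj(3) + 3*(5)*conj(-1) + 4*(2 + 3*exp(-2*I*pi/3))*conj(0) + 4*(2 + 3*exp(2*I*pi/3))*conj(0)]
      = (1/12)[(15) + (-15) + (0) + (0)] = 0/12 = 0
(Exp terms are combined using exp(i*s)*conj(exp(i*t)) = exp(i*(s-t)), and sums of them are collapsed using the identity that for every m > 1 the m distinct m-th roots of unity sum to 0, e.g. 1 + exp(2*I*pi/3) + exp(-2*I*pi/3) = 0.)
Dimension check: dim(rho) = sum (mult * dim) = 2*1 + 0*1 + 3*1 + 0*3 = 5 = chi_rho(e) = 5.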